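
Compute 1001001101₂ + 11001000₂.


Align and add column by column (LSB to MSB, carry propagating):
  01001001101
+ 00011001000
  -----------
  col 0: 1 + 0 + 0 (carry in) = 1 → bit 1, carry out 0
  col 1: 0 + 0 + 0 (carry in) = 0 → bit 0, carry out 0
  col 2: 1 + 0 + 0 (carry in) = 1 → bit 1, carry out 0
  col 3: 1 + 1 + 0 (carry in) = 2 → bit 0, carry out 1
  col 4: 0 + 0 + 1 (carry in) = 1 → bit 1, carry out 0
  col 5: 0 + 0 + 0 (carry in) = 0 → bit 0, carry out 0
  col 6: 1 + 1 + 0 (carry in) = 2 → bit 0, carry out 1
  col 7: 0 + 1 + 1 (carry in) = 2 → bit 0, carry out 1
  col 8: 0 + 0 + 1 (carry in) = 1 → bit 1, carry out 0
  col 9: 1 + 0 + 0 (carry in) = 1 → bit 1, carry out 0
  col 10: 0 + 0 + 0 (carry in) = 0 → bit 0, carry out 0
Reading bits MSB→LSB: 01100010101
Strip leading zeros: 1100010101
= 1100010101


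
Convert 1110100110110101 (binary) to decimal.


Positional values:
Bit 0: 1 × 2^0 = 1
Bit 2: 1 × 2^2 = 4
Bit 4: 1 × 2^4 = 16
Bit 5: 1 × 2^5 = 32
Bit 7: 1 × 2^7 = 128
Bit 8: 1 × 2^8 = 256
Bit 11: 1 × 2^11 = 2048
Bit 13: 1 × 2^13 = 8192
Bit 14: 1 × 2^14 = 16384
Bit 15: 1 × 2^15 = 32768
Sum = 1 + 4 + 16 + 32 + 128 + 256 + 2048 + 8192 + 16384 + 32768
= 59829


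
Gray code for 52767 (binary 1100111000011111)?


Binary: 1100111000011111
Gray code: G = B XOR (B >> 1)
B >> 1 = 0110011100001111
1100111000011111 XOR 0110011100001111:
  1 XOR 0 = 1
  1 XOR 1 = 0
  0 XOR 1 = 1
  0 XOR 0 = 0
  1 XOR 0 = 1
  1 XOR 1 = 0
  1 XOR 1 = 0
  0 XOR 1 = 1
  0 XOR 0 = 0
  0 XOR 0 = 0
  0 XOR 0 = 0
  1 XOR 0 = 1
  1 XOR 1 = 0
  1 XOR 1 = 0
  1 XOR 1 = 0
  1 XOR 1 = 0
= 1010100100010000


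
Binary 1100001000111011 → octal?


Group into 3-bit groups: 001100001000111011
  001 = 1
  100 = 4
  001 = 1
  000 = 0
  111 = 7
  011 = 3
= 0o141073


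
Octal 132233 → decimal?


Positional values:
Position 0: 3 × 8^0 = 3
Position 1: 3 × 8^1 = 24
Position 2: 2 × 8^2 = 128
Position 3: 2 × 8^3 = 1024
Position 4: 3 × 8^4 = 12288
Position 5: 1 × 8^5 = 32768
Sum = 3 + 24 + 128 + 1024 + 12288 + 32768
= 46235


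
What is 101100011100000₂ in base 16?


Group into 4-bit nibbles: 0101100011100000
  0101 = 5
  1000 = 8
  1110 = E
  0000 = 0
= 0x58E0


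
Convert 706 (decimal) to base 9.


Divide by 9 repeatedly:
706 ÷ 9 = 78 remainder 4
78 ÷ 9 = 8 remainder 6
8 ÷ 9 = 0 remainder 8
Reading remainders bottom-up:
= 864


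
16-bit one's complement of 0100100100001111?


Original: 0100100100001111
Invert all bits:
  bit 0: 0 → 1
  bit 1: 1 → 0
  bit 2: 0 → 1
  bit 3: 0 → 1
  bit 4: 1 → 0
  bit 5: 0 → 1
  bit 6: 0 → 1
  bit 7: 1 → 0
  bit 8: 0 → 1
  bit 9: 0 → 1
  bit 10: 0 → 1
  bit 11: 0 → 1
  bit 12: 1 → 0
  bit 13: 1 → 0
  bit 14: 1 → 0
  bit 15: 1 → 0
= 1011011011110000


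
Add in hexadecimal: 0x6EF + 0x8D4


Align and add column by column (LSB to MSB, each column mod 16 with carry):
  06EF
+ 08D4
  ----
  col 0: F(15) + 4(4) + 0 (carry in) = 19 → 3(3), carry out 1
  col 1: E(14) + D(13) + 1 (carry in) = 28 → C(12), carry out 1
  col 2: 6(6) + 8(8) + 1 (carry in) = 15 → F(15), carry out 0
  col 3: 0(0) + 0(0) + 0 (carry in) = 0 → 0(0), carry out 0
Reading digits MSB→LSB: 0FC3
Strip leading zeros: FC3
= 0xFC3


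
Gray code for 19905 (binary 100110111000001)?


Binary: 100110111000001
Gray code: G = B XOR (B >> 1)
B >> 1 = 010011011100000
100110111000001 XOR 010011011100000:
  1 XOR 0 = 1
  0 XOR 1 = 1
  0 XOR 0 = 0
  1 XOR 0 = 1
  1 XOR 1 = 0
  0 XOR 1 = 1
  1 XOR 0 = 1
  1 XOR 1 = 0
  1 XOR 1 = 0
  0 XOR 1 = 1
  0 XOR 0 = 0
  0 XOR 0 = 0
  0 XOR 0 = 0
  0 XOR 0 = 0
  1 XOR 0 = 1
= 110101100100001


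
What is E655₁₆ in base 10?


Positional values:
Position 0: 5 × 16^0 = 5 × 1 = 5
Position 1: 5 × 16^1 = 5 × 16 = 80
Position 2: 6 × 16^2 = 6 × 256 = 1536
Position 3: E × 16^3 = 14 × 4096 = 57344
Sum = 5 + 80 + 1536 + 57344
= 58965


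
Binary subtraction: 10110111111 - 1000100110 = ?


Align and subtract column by column (LSB to MSB, borrowing when needed):
  10110111111
- 01000100110
  -----------
  col 0: (1 - 0 borrow-in) - 0 → 1 - 0 = 1, borrow out 0
  col 1: (1 - 0 borrow-in) - 1 → 1 - 1 = 0, borrow out 0
  col 2: (1 - 0 borrow-in) - 1 → 1 - 1 = 0, borrow out 0
  col 3: (1 - 0 borrow-in) - 0 → 1 - 0 = 1, borrow out 0
  col 4: (1 - 0 borrow-in) - 0 → 1 - 0 = 1, borrow out 0
  col 5: (1 - 0 borrow-in) - 1 → 1 - 1 = 0, borrow out 0
  col 6: (0 - 0 borrow-in) - 0 → 0 - 0 = 0, borrow out 0
  col 7: (1 - 0 borrow-in) - 0 → 1 - 0 = 1, borrow out 0
  col 8: (1 - 0 borrow-in) - 0 → 1 - 0 = 1, borrow out 0
  col 9: (0 - 0 borrow-in) - 1 → borrow from next column: (0+2) - 1 = 1, borrow out 1
  col 10: (1 - 1 borrow-in) - 0 → 0 - 0 = 0, borrow out 0
Reading bits MSB→LSB: 01110011001
Strip leading zeros: 1110011001
= 1110011001


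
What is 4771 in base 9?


Divide by 9 repeatedly:
4771 ÷ 9 = 530 remainder 1
530 ÷ 9 = 58 remainder 8
58 ÷ 9 = 6 remainder 4
6 ÷ 9 = 0 remainder 6
Reading remainders bottom-up:
= 6481


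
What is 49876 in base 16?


Divide by 16 repeatedly:
49876 ÷ 16 = 3117 remainder 4 (4)
3117 ÷ 16 = 194 remainder 13 (D)
194 ÷ 16 = 12 remainder 2 (2)
12 ÷ 16 = 0 remainder 12 (C)
Reading remainders bottom-up:
= 0xC2D4


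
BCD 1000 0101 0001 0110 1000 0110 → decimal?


Each 4-bit group → digit:
  1000 → 8
  0101 → 5
  0001 → 1
  0110 → 6
  1000 → 8
  0110 → 6
= 851686


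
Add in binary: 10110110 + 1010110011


Align and add column by column (LSB to MSB, carry propagating):
  00010110110
+ 01010110011
  -----------
  col 0: 0 + 1 + 0 (carry in) = 1 → bit 1, carry out 0
  col 1: 1 + 1 + 0 (carry in) = 2 → bit 0, carry out 1
  col 2: 1 + 0 + 1 (carry in) = 2 → bit 0, carry out 1
  col 3: 0 + 0 + 1 (carry in) = 1 → bit 1, carry out 0
  col 4: 1 + 1 + 0 (carry in) = 2 → bit 0, carry out 1
  col 5: 1 + 1 + 1 (carry in) = 3 → bit 1, carry out 1
  col 6: 0 + 0 + 1 (carry in) = 1 → bit 1, carry out 0
  col 7: 1 + 1 + 0 (carry in) = 2 → bit 0, carry out 1
  col 8: 0 + 0 + 1 (carry in) = 1 → bit 1, carry out 0
  col 9: 0 + 1 + 0 (carry in) = 1 → bit 1, carry out 0
  col 10: 0 + 0 + 0 (carry in) = 0 → bit 0, carry out 0
Reading bits MSB→LSB: 01101101001
Strip leading zeros: 1101101001
= 1101101001


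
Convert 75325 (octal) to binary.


Each octal digit → 3 binary bits:
  7 = 111
  5 = 101
  3 = 011
  2 = 010
  5 = 101
Concatenate: 111 101 011 010 101
= 111101011010101


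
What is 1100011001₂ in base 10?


Positional values:
Bit 0: 1 × 2^0 = 1
Bit 3: 1 × 2^3 = 8
Bit 4: 1 × 2^4 = 16
Bit 8: 1 × 2^8 = 256
Bit 9: 1 × 2^9 = 512
Sum = 1 + 8 + 16 + 256 + 512
= 793


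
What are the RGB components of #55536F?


Hex: #55536F
R = 55₁₆ = 85
G = 53₁₆ = 83
B = 6F₁₆ = 111
= RGB(85, 83, 111)


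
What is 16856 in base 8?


Divide by 8 repeatedly:
16856 ÷ 8 = 2107 remainder 0
2107 ÷ 8 = 263 remainder 3
263 ÷ 8 = 32 remainder 7
32 ÷ 8 = 4 remainder 0
4 ÷ 8 = 0 remainder 4
Reading remainders bottom-up:
= 0o40730


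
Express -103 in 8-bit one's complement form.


Original: 01100111
Invert all bits:
  bit 0: 0 → 1
  bit 1: 1 → 0
  bit 2: 1 → 0
  bit 3: 0 → 1
  bit 4: 0 → 1
  bit 5: 1 → 0
  bit 6: 1 → 0
  bit 7: 1 → 0
= 10011000


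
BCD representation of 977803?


Each digit → 4-bit binary:
  9 → 1001
  7 → 0111
  7 → 0111
  8 → 1000
  0 → 0000
  3 → 0011
= 1001 0111 0111 1000 0000 0011


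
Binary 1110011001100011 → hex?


Group into 4-bit nibbles: 1110011001100011
  1110 = E
  0110 = 6
  0110 = 6
  0011 = 3
= 0xE663


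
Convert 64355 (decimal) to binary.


Divide by 2 repeatedly:
64355 ÷ 2 = 32177 remainder 1
32177 ÷ 2 = 16088 remainder 1
16088 ÷ 2 = 8044 remainder 0
8044 ÷ 2 = 4022 remainder 0
4022 ÷ 2 = 2011 remainder 0
2011 ÷ 2 = 1005 remainder 1
1005 ÷ 2 = 502 remainder 1
502 ÷ 2 = 251 remainder 0
251 ÷ 2 = 125 remainder 1
125 ÷ 2 = 62 remainder 1
62 ÷ 2 = 31 remainder 0
31 ÷ 2 = 15 remainder 1
15 ÷ 2 = 7 remainder 1
7 ÷ 2 = 3 remainder 1
3 ÷ 2 = 1 remainder 1
1 ÷ 2 = 0 remainder 1
Reading remainders bottom-up:
= 1111101101100011


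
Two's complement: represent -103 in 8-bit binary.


Original: 01100111
Step 1 - Invert all bits: 10011000
Step 2 - Add 1: 10011000 + 1
= 10011001 (represents -103)


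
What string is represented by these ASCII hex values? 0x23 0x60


Codes (hex): 0x23 0x60
Per-code ASCII lookup:
  0x23 = 35  (special character) → '#'
  0x60 = 96  (special character) → '`'
= '#`'


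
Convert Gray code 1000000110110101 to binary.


Gray code: 1000000110110101
MSB stays the same: 1
Each subsequent bit = prev_binary XOR current_gray:
  B[1] = 1 XOR 0 = 1
  B[2] = 1 XOR 0 = 1
  B[3] = 1 XOR 0 = 1
  B[4] = 1 XOR 0 = 1
  B[5] = 1 XOR 0 = 1
  B[6] = 1 XOR 0 = 1
  B[7] = 1 XOR 1 = 0
  B[8] = 0 XOR 1 = 1
  B[9] = 1 XOR 0 = 1
  B[10] = 1 XOR 1 = 0
  B[11] = 0 XOR 1 = 1
  B[12] = 1 XOR 0 = 1
  B[13] = 1 XOR 1 = 0
  B[14] = 0 XOR 0 = 0
  B[15] = 0 XOR 1 = 1
= 1111111011011001 (65241 decimal)


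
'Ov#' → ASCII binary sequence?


String: 'Ov#'  (3 characters)
Per-character ASCII lookup:
  'O': uppercase starts at 65: 'O' = 65 + 14 = 79 → 1001111
  'v': lowercase starts at 97: 'v' = 97 + 21 = 118 → 1110110
  '#': special character: '#' = 35 → 100011
= 1001111 1110110 100011


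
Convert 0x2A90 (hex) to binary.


Each hex digit → 4 binary bits:
  2 = 0010
  A = 1010
  9 = 1001
  0 = 0000
Concatenate: 0010 1010 1001 0000
= 0010101010010000


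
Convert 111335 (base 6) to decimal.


Positional values (base 6):
  5 × 6^0 = 5 × 1 = 5
  3 × 6^1 = 3 × 6 = 18
  3 × 6^2 = 3 × 36 = 108
  1 × 6^3 = 1 × 216 = 216
  1 × 6^4 = 1 × 1296 = 1296
  1 × 6^5 = 1 × 7776 = 7776
Sum = 5 + 18 + 108 + 216 + 1296 + 7776
= 9419


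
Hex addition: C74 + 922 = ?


Align and add column by column (LSB to MSB, each column mod 16 with carry):
  0C74
+ 0922
  ----
  col 0: 4(4) + 2(2) + 0 (carry in) = 6 → 6(6), carry out 0
  col 1: 7(7) + 2(2) + 0 (carry in) = 9 → 9(9), carry out 0
  col 2: C(12) + 9(9) + 0 (carry in) = 21 → 5(5), carry out 1
  col 3: 0(0) + 0(0) + 1 (carry in) = 1 → 1(1), carry out 0
Reading digits MSB→LSB: 1596
Strip leading zeros: 1596
= 0x1596


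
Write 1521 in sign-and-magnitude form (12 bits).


Sign bit: 0 (positive)
Magnitude: 1521 = 10111110001
= 010111110001


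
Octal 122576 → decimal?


Positional values:
Position 0: 6 × 8^0 = 6
Position 1: 7 × 8^1 = 56
Position 2: 5 × 8^2 = 320
Position 3: 2 × 8^3 = 1024
Position 4: 2 × 8^4 = 8192
Position 5: 1 × 8^5 = 32768
Sum = 6 + 56 + 320 + 1024 + 8192 + 32768
= 42366


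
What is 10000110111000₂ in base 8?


Group into 3-bit groups: 010000110111000
  010 = 2
  000 = 0
  110 = 6
  111 = 7
  000 = 0
= 0o20670


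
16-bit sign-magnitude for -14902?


Sign bit: 1 (negative)
Magnitude: 14902 = 011101000110110
= 1011101000110110


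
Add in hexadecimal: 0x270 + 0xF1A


Align and add column by column (LSB to MSB, each column mod 16 with carry):
  0270
+ 0F1A
  ----
  col 0: 0(0) + A(10) + 0 (carry in) = 10 → A(10), carry out 0
  col 1: 7(7) + 1(1) + 0 (carry in) = 8 → 8(8), carry out 0
  col 2: 2(2) + F(15) + 0 (carry in) = 17 → 1(1), carry out 1
  col 3: 0(0) + 0(0) + 1 (carry in) = 1 → 1(1), carry out 0
Reading digits MSB→LSB: 118A
Strip leading zeros: 118A
= 0x118A


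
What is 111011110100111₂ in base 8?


Group into 3-bit groups: 111011110100111
  111 = 7
  011 = 3
  110 = 6
  100 = 4
  111 = 7
= 0o73647


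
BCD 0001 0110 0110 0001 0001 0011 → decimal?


Each 4-bit group → digit:
  0001 → 1
  0110 → 6
  0110 → 6
  0001 → 1
  0001 → 1
  0011 → 3
= 166113


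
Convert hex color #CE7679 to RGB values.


Hex: #CE7679
R = CE₁₆ = 206
G = 76₁₆ = 118
B = 79₁₆ = 121
= RGB(206, 118, 121)


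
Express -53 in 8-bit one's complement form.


Original: 00110101
Invert all bits:
  bit 0: 0 → 1
  bit 1: 0 → 1
  bit 2: 1 → 0
  bit 3: 1 → 0
  bit 4: 0 → 1
  bit 5: 1 → 0
  bit 6: 0 → 1
  bit 7: 1 → 0
= 11001010


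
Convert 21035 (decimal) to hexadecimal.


Divide by 16 repeatedly:
21035 ÷ 16 = 1314 remainder 11 (B)
1314 ÷ 16 = 82 remainder 2 (2)
82 ÷ 16 = 5 remainder 2 (2)
5 ÷ 16 = 0 remainder 5 (5)
Reading remainders bottom-up:
= 0x522B


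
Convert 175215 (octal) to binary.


Each octal digit → 3 binary bits:
  1 = 001
  7 = 111
  5 = 101
  2 = 010
  1 = 001
  5 = 101
Concatenate: 001 111 101 010 001 101
= 001111101010001101


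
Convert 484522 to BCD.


Each digit → 4-bit binary:
  4 → 0100
  8 → 1000
  4 → 0100
  5 → 0101
  2 → 0010
  2 → 0010
= 0100 1000 0100 0101 0010 0010


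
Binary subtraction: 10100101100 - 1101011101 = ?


Align and subtract column by column (LSB to MSB, borrowing when needed):
  10100101100
- 01101011101
  -----------
  col 0: (0 - 0 borrow-in) - 1 → borrow from next column: (0+2) - 1 = 1, borrow out 1
  col 1: (0 - 1 borrow-in) - 0 → borrow from next column: (-1+2) - 0 = 1, borrow out 1
  col 2: (1 - 1 borrow-in) - 1 → borrow from next column: (0+2) - 1 = 1, borrow out 1
  col 3: (1 - 1 borrow-in) - 1 → borrow from next column: (0+2) - 1 = 1, borrow out 1
  col 4: (0 - 1 borrow-in) - 1 → borrow from next column: (-1+2) - 1 = 0, borrow out 1
  col 5: (1 - 1 borrow-in) - 0 → 0 - 0 = 0, borrow out 0
  col 6: (0 - 0 borrow-in) - 1 → borrow from next column: (0+2) - 1 = 1, borrow out 1
  col 7: (0 - 1 borrow-in) - 0 → borrow from next column: (-1+2) - 0 = 1, borrow out 1
  col 8: (1 - 1 borrow-in) - 1 → borrow from next column: (0+2) - 1 = 1, borrow out 1
  col 9: (0 - 1 borrow-in) - 1 → borrow from next column: (-1+2) - 1 = 0, borrow out 1
  col 10: (1 - 1 borrow-in) - 0 → 0 - 0 = 0, borrow out 0
Reading bits MSB→LSB: 00111001111
Strip leading zeros: 111001111
= 111001111


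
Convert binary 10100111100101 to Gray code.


Binary: 10100111100101
Gray code: G = B XOR (B >> 1)
B >> 1 = 01010011110010
10100111100101 XOR 01010011110010:
  1 XOR 0 = 1
  0 XOR 1 = 1
  1 XOR 0 = 1
  0 XOR 1 = 1
  0 XOR 0 = 0
  1 XOR 0 = 1
  1 XOR 1 = 0
  1 XOR 1 = 0
  1 XOR 1 = 0
  0 XOR 1 = 1
  0 XOR 0 = 0
  1 XOR 0 = 1
  0 XOR 1 = 1
  1 XOR 0 = 1
= 11110100010111


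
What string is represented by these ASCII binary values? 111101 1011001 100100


Codes (binary): 111101 1011001 100100
Per-code ASCII lookup:
  111101 = 61  (special character) → '='
  1011001 = 89  (range 65-90: uppercase, 89 - 65 = 24) → 'Y'
  100100 = 36  (special character) → '$'
= '=Y$'


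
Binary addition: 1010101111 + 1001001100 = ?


Align and add column by column (LSB to MSB, carry propagating):
  01010101111
+ 01001001100
  -----------
  col 0: 1 + 0 + 0 (carry in) = 1 → bit 1, carry out 0
  col 1: 1 + 0 + 0 (carry in) = 1 → bit 1, carry out 0
  col 2: 1 + 1 + 0 (carry in) = 2 → bit 0, carry out 1
  col 3: 1 + 1 + 1 (carry in) = 3 → bit 1, carry out 1
  col 4: 0 + 0 + 1 (carry in) = 1 → bit 1, carry out 0
  col 5: 1 + 0 + 0 (carry in) = 1 → bit 1, carry out 0
  col 6: 0 + 1 + 0 (carry in) = 1 → bit 1, carry out 0
  col 7: 1 + 0 + 0 (carry in) = 1 → bit 1, carry out 0
  col 8: 0 + 0 + 0 (carry in) = 0 → bit 0, carry out 0
  col 9: 1 + 1 + 0 (carry in) = 2 → bit 0, carry out 1
  col 10: 0 + 0 + 1 (carry in) = 1 → bit 1, carry out 0
Reading bits MSB→LSB: 10011111011
Strip leading zeros: 10011111011
= 10011111011


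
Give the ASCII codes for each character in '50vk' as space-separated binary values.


String: '50vk'  (4 characters)
Per-character ASCII lookup:
  '5': digits start at 48: '5' = 48 + 5 = 53 → 110101
  '0': digits start at 48: '0' = 48 + 0 = 48 → 110000
  'v': lowercase starts at 97: 'v' = 97 + 21 = 118 → 1110110
  'k': lowercase starts at 97: 'k' = 97 + 10 = 107 → 1101011
= 110101 110000 1110110 1101011


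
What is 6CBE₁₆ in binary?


Each hex digit → 4 binary bits:
  6 = 0110
  C = 1100
  B = 1011
  E = 1110
Concatenate: 0110 1100 1011 1110
= 0110110010111110


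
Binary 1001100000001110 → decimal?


Positional values:
Bit 1: 1 × 2^1 = 2
Bit 2: 1 × 2^2 = 4
Bit 3: 1 × 2^3 = 8
Bit 11: 1 × 2^11 = 2048
Bit 12: 1 × 2^12 = 4096
Bit 15: 1 × 2^15 = 32768
Sum = 2 + 4 + 8 + 2048 + 4096 + 32768
= 38926


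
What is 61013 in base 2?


Divide by 2 repeatedly:
61013 ÷ 2 = 30506 remainder 1
30506 ÷ 2 = 15253 remainder 0
15253 ÷ 2 = 7626 remainder 1
7626 ÷ 2 = 3813 remainder 0
3813 ÷ 2 = 1906 remainder 1
1906 ÷ 2 = 953 remainder 0
953 ÷ 2 = 476 remainder 1
476 ÷ 2 = 238 remainder 0
238 ÷ 2 = 119 remainder 0
119 ÷ 2 = 59 remainder 1
59 ÷ 2 = 29 remainder 1
29 ÷ 2 = 14 remainder 1
14 ÷ 2 = 7 remainder 0
7 ÷ 2 = 3 remainder 1
3 ÷ 2 = 1 remainder 1
1 ÷ 2 = 0 remainder 1
Reading remainders bottom-up:
= 1110111001010101


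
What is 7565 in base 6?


Divide by 6 repeatedly:
7565 ÷ 6 = 1260 remainder 5
1260 ÷ 6 = 210 remainder 0
210 ÷ 6 = 35 remainder 0
35 ÷ 6 = 5 remainder 5
5 ÷ 6 = 0 remainder 5
Reading remainders bottom-up:
= 55005


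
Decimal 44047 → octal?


Divide by 8 repeatedly:
44047 ÷ 8 = 5505 remainder 7
5505 ÷ 8 = 688 remainder 1
688 ÷ 8 = 86 remainder 0
86 ÷ 8 = 10 remainder 6
10 ÷ 8 = 1 remainder 2
1 ÷ 8 = 0 remainder 1
Reading remainders bottom-up:
= 0o126017


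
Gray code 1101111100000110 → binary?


Gray code: 1101111100000110
MSB stays the same: 1
Each subsequent bit = prev_binary XOR current_gray:
  B[1] = 1 XOR 1 = 0
  B[2] = 0 XOR 0 = 0
  B[3] = 0 XOR 1 = 1
  B[4] = 1 XOR 1 = 0
  B[5] = 0 XOR 1 = 1
  B[6] = 1 XOR 1 = 0
  B[7] = 0 XOR 1 = 1
  B[8] = 1 XOR 0 = 1
  B[9] = 1 XOR 0 = 1
  B[10] = 1 XOR 0 = 1
  B[11] = 1 XOR 0 = 1
  B[12] = 1 XOR 0 = 1
  B[13] = 1 XOR 1 = 0
  B[14] = 0 XOR 1 = 1
  B[15] = 1 XOR 0 = 1
= 1001010111111011 (38395 decimal)


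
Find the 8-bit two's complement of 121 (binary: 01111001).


Original: 01111001
Step 1 - Invert all bits: 10000110
Step 2 - Add 1: 10000110 + 1
= 10000111 (represents -121)


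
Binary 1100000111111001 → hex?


Group into 4-bit nibbles: 1100000111111001
  1100 = C
  0001 = 1
  1111 = F
  1001 = 9
= 0xC1F9


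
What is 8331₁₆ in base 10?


Positional values:
Position 0: 1 × 16^0 = 1 × 1 = 1
Position 1: 3 × 16^1 = 3 × 16 = 48
Position 2: 3 × 16^2 = 3 × 256 = 768
Position 3: 8 × 16^3 = 8 × 4096 = 32768
Sum = 1 + 48 + 768 + 32768
= 33585


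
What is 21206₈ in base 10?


Positional values:
Position 0: 6 × 8^0 = 6
Position 1: 0 × 8^1 = 0
Position 2: 2 × 8^2 = 128
Position 3: 1 × 8^3 = 512
Position 4: 2 × 8^4 = 8192
Sum = 6 + 0 + 128 + 512 + 8192
= 8838


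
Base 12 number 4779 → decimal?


Positional values (base 12):
  9 × 12^0 = 9 × 1 = 9
  7 × 12^1 = 7 × 12 = 84
  7 × 12^2 = 7 × 144 = 1008
  4 × 12^3 = 4 × 1728 = 6912
Sum = 9 + 84 + 1008 + 6912
= 8013


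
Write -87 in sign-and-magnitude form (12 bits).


Sign bit: 1 (negative)
Magnitude: 87 = 00001010111
= 100001010111


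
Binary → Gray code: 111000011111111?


Binary: 111000011111111
Gray code: G = B XOR (B >> 1)
B >> 1 = 011100001111111
111000011111111 XOR 011100001111111:
  1 XOR 0 = 1
  1 XOR 1 = 0
  1 XOR 1 = 0
  0 XOR 1 = 1
  0 XOR 0 = 0
  0 XOR 0 = 0
  0 XOR 0 = 0
  1 XOR 0 = 1
  1 XOR 1 = 0
  1 XOR 1 = 0
  1 XOR 1 = 0
  1 XOR 1 = 0
  1 XOR 1 = 0
  1 XOR 1 = 0
  1 XOR 1 = 0
= 100100010000000


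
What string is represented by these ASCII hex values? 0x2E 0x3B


Codes (hex): 0x2E 0x3B
Per-code ASCII lookup:
  0x2E = 46  (special character) → '.'
  0x3B = 59  (special character) → ';'
= '.;'


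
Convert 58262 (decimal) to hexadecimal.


Divide by 16 repeatedly:
58262 ÷ 16 = 3641 remainder 6 (6)
3641 ÷ 16 = 227 remainder 9 (9)
227 ÷ 16 = 14 remainder 3 (3)
14 ÷ 16 = 0 remainder 14 (E)
Reading remainders bottom-up:
= 0xE396


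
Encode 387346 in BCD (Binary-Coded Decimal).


Each digit → 4-bit binary:
  3 → 0011
  8 → 1000
  7 → 0111
  3 → 0011
  4 → 0100
  6 → 0110
= 0011 1000 0111 0011 0100 0110


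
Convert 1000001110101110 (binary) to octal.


Group into 3-bit groups: 001000001110101110
  001 = 1
  000 = 0
  001 = 1
  110 = 6
  101 = 5
  110 = 6
= 0o101656


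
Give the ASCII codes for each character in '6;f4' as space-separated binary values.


String: '6;f4'  (4 characters)
Per-character ASCII lookup:
  '6': digits start at 48: '6' = 48 + 6 = 54 → 110110
  ';': special character: ';' = 59 → 111011
  'f': lowercase starts at 97: 'f' = 97 + 5 = 102 → 1100110
  '4': digits start at 48: '4' = 48 + 4 = 52 → 110100
= 110110 111011 1100110 110100


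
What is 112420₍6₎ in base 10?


Positional values (base 6):
  0 × 6^0 = 0 × 1 = 0
  2 × 6^1 = 2 × 6 = 12
  4 × 6^2 = 4 × 36 = 144
  2 × 6^3 = 2 × 216 = 432
  1 × 6^4 = 1 × 1296 = 1296
  1 × 6^5 = 1 × 7776 = 7776
Sum = 0 + 12 + 144 + 432 + 1296 + 7776
= 9660


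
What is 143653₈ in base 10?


Positional values:
Position 0: 3 × 8^0 = 3
Position 1: 5 × 8^1 = 40
Position 2: 6 × 8^2 = 384
Position 3: 3 × 8^3 = 1536
Position 4: 4 × 8^4 = 16384
Position 5: 1 × 8^5 = 32768
Sum = 3 + 40 + 384 + 1536 + 16384 + 32768
= 51115


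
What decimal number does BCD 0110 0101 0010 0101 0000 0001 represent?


Each 4-bit group → digit:
  0110 → 6
  0101 → 5
  0010 → 2
  0101 → 5
  0000 → 0
  0001 → 1
= 652501


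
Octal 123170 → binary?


Each octal digit → 3 binary bits:
  1 = 001
  2 = 010
  3 = 011
  1 = 001
  7 = 111
  0 = 000
Concatenate: 001 010 011 001 111 000
= 001010011001111000


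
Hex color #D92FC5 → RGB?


Hex: #D92FC5
R = D9₁₆ = 217
G = 2F₁₆ = 47
B = C5₁₆ = 197
= RGB(217, 47, 197)


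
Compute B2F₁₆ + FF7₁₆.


Align and add column by column (LSB to MSB, each column mod 16 with carry):
  0B2F
+ 0FF7
  ----
  col 0: F(15) + 7(7) + 0 (carry in) = 22 → 6(6), carry out 1
  col 1: 2(2) + F(15) + 1 (carry in) = 18 → 2(2), carry out 1
  col 2: B(11) + F(15) + 1 (carry in) = 27 → B(11), carry out 1
  col 3: 0(0) + 0(0) + 1 (carry in) = 1 → 1(1), carry out 0
Reading digits MSB→LSB: 1B26
Strip leading zeros: 1B26
= 0x1B26


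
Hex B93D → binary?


Each hex digit → 4 binary bits:
  B = 1011
  9 = 1001
  3 = 0011
  D = 1101
Concatenate: 1011 1001 0011 1101
= 1011100100111101


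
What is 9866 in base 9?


Divide by 9 repeatedly:
9866 ÷ 9 = 1096 remainder 2
1096 ÷ 9 = 121 remainder 7
121 ÷ 9 = 13 remainder 4
13 ÷ 9 = 1 remainder 4
1 ÷ 9 = 0 remainder 1
Reading remainders bottom-up:
= 14472


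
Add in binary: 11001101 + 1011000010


Align and add column by column (LSB to MSB, carry propagating):
  00011001101
+ 01011000010
  -----------
  col 0: 1 + 0 + 0 (carry in) = 1 → bit 1, carry out 0
  col 1: 0 + 1 + 0 (carry in) = 1 → bit 1, carry out 0
  col 2: 1 + 0 + 0 (carry in) = 1 → bit 1, carry out 0
  col 3: 1 + 0 + 0 (carry in) = 1 → bit 1, carry out 0
  col 4: 0 + 0 + 0 (carry in) = 0 → bit 0, carry out 0
  col 5: 0 + 0 + 0 (carry in) = 0 → bit 0, carry out 0
  col 6: 1 + 1 + 0 (carry in) = 2 → bit 0, carry out 1
  col 7: 1 + 1 + 1 (carry in) = 3 → bit 1, carry out 1
  col 8: 0 + 0 + 1 (carry in) = 1 → bit 1, carry out 0
  col 9: 0 + 1 + 0 (carry in) = 1 → bit 1, carry out 0
  col 10: 0 + 0 + 0 (carry in) = 0 → bit 0, carry out 0
Reading bits MSB→LSB: 01110001111
Strip leading zeros: 1110001111
= 1110001111


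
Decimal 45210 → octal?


Divide by 8 repeatedly:
45210 ÷ 8 = 5651 remainder 2
5651 ÷ 8 = 706 remainder 3
706 ÷ 8 = 88 remainder 2
88 ÷ 8 = 11 remainder 0
11 ÷ 8 = 1 remainder 3
1 ÷ 8 = 0 remainder 1
Reading remainders bottom-up:
= 0o130232


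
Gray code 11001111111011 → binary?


Gray code: 11001111111011
MSB stays the same: 1
Each subsequent bit = prev_binary XOR current_gray:
  B[1] = 1 XOR 1 = 0
  B[2] = 0 XOR 0 = 0
  B[3] = 0 XOR 0 = 0
  B[4] = 0 XOR 1 = 1
  B[5] = 1 XOR 1 = 0
  B[6] = 0 XOR 1 = 1
  B[7] = 1 XOR 1 = 0
  B[8] = 0 XOR 1 = 1
  B[9] = 1 XOR 1 = 0
  B[10] = 0 XOR 1 = 1
  B[11] = 1 XOR 0 = 1
  B[12] = 1 XOR 1 = 0
  B[13] = 0 XOR 1 = 1
= 10001010101101 (8877 decimal)


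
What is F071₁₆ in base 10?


Positional values:
Position 0: 1 × 16^0 = 1 × 1 = 1
Position 1: 7 × 16^1 = 7 × 16 = 112
Position 2: 0 × 16^2 = 0 × 256 = 0
Position 3: F × 16^3 = 15 × 4096 = 61440
Sum = 1 + 112 + 0 + 61440
= 61553


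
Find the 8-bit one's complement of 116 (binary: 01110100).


Original: 01110100
Invert all bits:
  bit 0: 0 → 1
  bit 1: 1 → 0
  bit 2: 1 → 0
  bit 3: 1 → 0
  bit 4: 0 → 1
  bit 5: 1 → 0
  bit 6: 0 → 1
  bit 7: 0 → 1
= 10001011


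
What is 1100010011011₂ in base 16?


Group into 4-bit nibbles: 0001100010011011
  0001 = 1
  1000 = 8
  1001 = 9
  1011 = B
= 0x189B


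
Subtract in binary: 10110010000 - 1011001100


Align and subtract column by column (LSB to MSB, borrowing when needed):
  10110010000
- 01011001100
  -----------
  col 0: (0 - 0 borrow-in) - 0 → 0 - 0 = 0, borrow out 0
  col 1: (0 - 0 borrow-in) - 0 → 0 - 0 = 0, borrow out 0
  col 2: (0 - 0 borrow-in) - 1 → borrow from next column: (0+2) - 1 = 1, borrow out 1
  col 3: (0 - 1 borrow-in) - 1 → borrow from next column: (-1+2) - 1 = 0, borrow out 1
  col 4: (1 - 1 borrow-in) - 0 → 0 - 0 = 0, borrow out 0
  col 5: (0 - 0 borrow-in) - 0 → 0 - 0 = 0, borrow out 0
  col 6: (0 - 0 borrow-in) - 1 → borrow from next column: (0+2) - 1 = 1, borrow out 1
  col 7: (1 - 1 borrow-in) - 1 → borrow from next column: (0+2) - 1 = 1, borrow out 1
  col 8: (1 - 1 borrow-in) - 0 → 0 - 0 = 0, borrow out 0
  col 9: (0 - 0 borrow-in) - 1 → borrow from next column: (0+2) - 1 = 1, borrow out 1
  col 10: (1 - 1 borrow-in) - 0 → 0 - 0 = 0, borrow out 0
Reading bits MSB→LSB: 01011000100
Strip leading zeros: 1011000100
= 1011000100


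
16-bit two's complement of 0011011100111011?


Original: 0011011100111011
Step 1 - Invert all bits: 1100100011000100
Step 2 - Add 1: 1100100011000100 + 1
= 1100100011000101 (represents -14139)


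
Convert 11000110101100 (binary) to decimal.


Positional values:
Bit 2: 1 × 2^2 = 4
Bit 3: 1 × 2^3 = 8
Bit 5: 1 × 2^5 = 32
Bit 7: 1 × 2^7 = 128
Bit 8: 1 × 2^8 = 256
Bit 12: 1 × 2^12 = 4096
Bit 13: 1 × 2^13 = 8192
Sum = 4 + 8 + 32 + 128 + 256 + 4096 + 8192
= 12716


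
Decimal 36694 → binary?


Divide by 2 repeatedly:
36694 ÷ 2 = 18347 remainder 0
18347 ÷ 2 = 9173 remainder 1
9173 ÷ 2 = 4586 remainder 1
4586 ÷ 2 = 2293 remainder 0
2293 ÷ 2 = 1146 remainder 1
1146 ÷ 2 = 573 remainder 0
573 ÷ 2 = 286 remainder 1
286 ÷ 2 = 143 remainder 0
143 ÷ 2 = 71 remainder 1
71 ÷ 2 = 35 remainder 1
35 ÷ 2 = 17 remainder 1
17 ÷ 2 = 8 remainder 1
8 ÷ 2 = 4 remainder 0
4 ÷ 2 = 2 remainder 0
2 ÷ 2 = 1 remainder 0
1 ÷ 2 = 0 remainder 1
Reading remainders bottom-up:
= 1000111101010110


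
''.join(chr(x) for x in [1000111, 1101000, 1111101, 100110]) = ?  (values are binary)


Codes (binary): 1000111 1101000 1111101 100110
Per-code ASCII lookup:
  1000111 = 71  (range 65-90: uppercase, 71 - 65 = 6) → 'G'
  1101000 = 104  (range 97-122: lowercase, 104 - 97 = 7) → 'h'
  1111101 = 125  (special character) → '}'
  100110 = 38  (special character) → '&'
= 'Gh}&'


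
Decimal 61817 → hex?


Divide by 16 repeatedly:
61817 ÷ 16 = 3863 remainder 9 (9)
3863 ÷ 16 = 241 remainder 7 (7)
241 ÷ 16 = 15 remainder 1 (1)
15 ÷ 16 = 0 remainder 15 (F)
Reading remainders bottom-up:
= 0xF179


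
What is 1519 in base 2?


Divide by 2 repeatedly:
1519 ÷ 2 = 759 remainder 1
759 ÷ 2 = 379 remainder 1
379 ÷ 2 = 189 remainder 1
189 ÷ 2 = 94 remainder 1
94 ÷ 2 = 47 remainder 0
47 ÷ 2 = 23 remainder 1
23 ÷ 2 = 11 remainder 1
11 ÷ 2 = 5 remainder 1
5 ÷ 2 = 2 remainder 1
2 ÷ 2 = 1 remainder 0
1 ÷ 2 = 0 remainder 1
Reading remainders bottom-up:
= 10111101111


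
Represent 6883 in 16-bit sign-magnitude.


Sign bit: 0 (positive)
Magnitude: 6883 = 001101011100011
= 0001101011100011


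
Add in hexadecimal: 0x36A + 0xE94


Align and add column by column (LSB to MSB, each column mod 16 with carry):
  036A
+ 0E94
  ----
  col 0: A(10) + 4(4) + 0 (carry in) = 14 → E(14), carry out 0
  col 1: 6(6) + 9(9) + 0 (carry in) = 15 → F(15), carry out 0
  col 2: 3(3) + E(14) + 0 (carry in) = 17 → 1(1), carry out 1
  col 3: 0(0) + 0(0) + 1 (carry in) = 1 → 1(1), carry out 0
Reading digits MSB→LSB: 11FE
Strip leading zeros: 11FE
= 0x11FE


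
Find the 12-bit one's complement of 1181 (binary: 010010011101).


Original: 010010011101
Invert all bits:
  bit 0: 0 → 1
  bit 1: 1 → 0
  bit 2: 0 → 1
  bit 3: 0 → 1
  bit 4: 1 → 0
  bit 5: 0 → 1
  bit 6: 0 → 1
  bit 7: 1 → 0
  bit 8: 1 → 0
  bit 9: 1 → 0
  bit 10: 0 → 1
  bit 11: 1 → 0
= 101101100010


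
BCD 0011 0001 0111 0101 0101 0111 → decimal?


Each 4-bit group → digit:
  0011 → 3
  0001 → 1
  0111 → 7
  0101 → 5
  0101 → 5
  0111 → 7
= 317557


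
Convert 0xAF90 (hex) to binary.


Each hex digit → 4 binary bits:
  A = 1010
  F = 1111
  9 = 1001
  0 = 0000
Concatenate: 1010 1111 1001 0000
= 1010111110010000


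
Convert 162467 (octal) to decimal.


Positional values:
Position 0: 7 × 8^0 = 7
Position 1: 6 × 8^1 = 48
Position 2: 4 × 8^2 = 256
Position 3: 2 × 8^3 = 1024
Position 4: 6 × 8^4 = 24576
Position 5: 1 × 8^5 = 32768
Sum = 7 + 48 + 256 + 1024 + 24576 + 32768
= 58679


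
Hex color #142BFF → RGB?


Hex: #142BFF
R = 14₁₆ = 20
G = 2B₁₆ = 43
B = FF₁₆ = 255
= RGB(20, 43, 255)


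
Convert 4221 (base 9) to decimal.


Positional values (base 9):
  1 × 9^0 = 1 × 1 = 1
  2 × 9^1 = 2 × 9 = 18
  2 × 9^2 = 2 × 81 = 162
  4 × 9^3 = 4 × 729 = 2916
Sum = 1 + 18 + 162 + 2916
= 3097


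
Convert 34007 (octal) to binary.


Each octal digit → 3 binary bits:
  3 = 011
  4 = 100
  0 = 000
  0 = 000
  7 = 111
Concatenate: 011 100 000 000 111
= 011100000000111


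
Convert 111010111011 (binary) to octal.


Group into 3-bit groups: 111010111011
  111 = 7
  010 = 2
  111 = 7
  011 = 3
= 0o7273


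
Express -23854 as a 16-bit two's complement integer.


Original: 0101110100101110
Step 1 - Invert all bits: 1010001011010001
Step 2 - Add 1: 1010001011010001 + 1
= 1010001011010010 (represents -23854)


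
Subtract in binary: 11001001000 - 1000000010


Align and subtract column by column (LSB to MSB, borrowing when needed):
  11001001000
- 01000000010
  -----------
  col 0: (0 - 0 borrow-in) - 0 → 0 - 0 = 0, borrow out 0
  col 1: (0 - 0 borrow-in) - 1 → borrow from next column: (0+2) - 1 = 1, borrow out 1
  col 2: (0 - 1 borrow-in) - 0 → borrow from next column: (-1+2) - 0 = 1, borrow out 1
  col 3: (1 - 1 borrow-in) - 0 → 0 - 0 = 0, borrow out 0
  col 4: (0 - 0 borrow-in) - 0 → 0 - 0 = 0, borrow out 0
  col 5: (0 - 0 borrow-in) - 0 → 0 - 0 = 0, borrow out 0
  col 6: (1 - 0 borrow-in) - 0 → 1 - 0 = 1, borrow out 0
  col 7: (0 - 0 borrow-in) - 0 → 0 - 0 = 0, borrow out 0
  col 8: (0 - 0 borrow-in) - 0 → 0 - 0 = 0, borrow out 0
  col 9: (1 - 0 borrow-in) - 1 → 1 - 1 = 0, borrow out 0
  col 10: (1 - 0 borrow-in) - 0 → 1 - 0 = 1, borrow out 0
Reading bits MSB→LSB: 10001000110
Strip leading zeros: 10001000110
= 10001000110


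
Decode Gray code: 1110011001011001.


Gray code: 1110011001011001
MSB stays the same: 1
Each subsequent bit = prev_binary XOR current_gray:
  B[1] = 1 XOR 1 = 0
  B[2] = 0 XOR 1 = 1
  B[3] = 1 XOR 0 = 1
  B[4] = 1 XOR 0 = 1
  B[5] = 1 XOR 1 = 0
  B[6] = 0 XOR 1 = 1
  B[7] = 1 XOR 0 = 1
  B[8] = 1 XOR 0 = 1
  B[9] = 1 XOR 1 = 0
  B[10] = 0 XOR 0 = 0
  B[11] = 0 XOR 1 = 1
  B[12] = 1 XOR 1 = 0
  B[13] = 0 XOR 0 = 0
  B[14] = 0 XOR 0 = 0
  B[15] = 0 XOR 1 = 1
= 1011101110010001 (48017 decimal)


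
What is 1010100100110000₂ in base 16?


Group into 4-bit nibbles: 1010100100110000
  1010 = A
  1001 = 9
  0011 = 3
  0000 = 0
= 0xA930


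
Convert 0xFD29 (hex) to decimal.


Positional values:
Position 0: 9 × 16^0 = 9 × 1 = 9
Position 1: 2 × 16^1 = 2 × 16 = 32
Position 2: D × 16^2 = 13 × 256 = 3328
Position 3: F × 16^3 = 15 × 4096 = 61440
Sum = 9 + 32 + 3328 + 61440
= 64809


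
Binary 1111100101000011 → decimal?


Positional values:
Bit 0: 1 × 2^0 = 1
Bit 1: 1 × 2^1 = 2
Bit 6: 1 × 2^6 = 64
Bit 8: 1 × 2^8 = 256
Bit 11: 1 × 2^11 = 2048
Bit 12: 1 × 2^12 = 4096
Bit 13: 1 × 2^13 = 8192
Bit 14: 1 × 2^14 = 16384
Bit 15: 1 × 2^15 = 32768
Sum = 1 + 2 + 64 + 256 + 2048 + 4096 + 8192 + 16384 + 32768
= 63811


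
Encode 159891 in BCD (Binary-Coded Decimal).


Each digit → 4-bit binary:
  1 → 0001
  5 → 0101
  9 → 1001
  8 → 1000
  9 → 1001
  1 → 0001
= 0001 0101 1001 1000 1001 0001


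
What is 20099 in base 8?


Divide by 8 repeatedly:
20099 ÷ 8 = 2512 remainder 3
2512 ÷ 8 = 314 remainder 0
314 ÷ 8 = 39 remainder 2
39 ÷ 8 = 4 remainder 7
4 ÷ 8 = 0 remainder 4
Reading remainders bottom-up:
= 0o47203


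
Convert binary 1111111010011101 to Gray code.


Binary: 1111111010011101
Gray code: G = B XOR (B >> 1)
B >> 1 = 0111111101001110
1111111010011101 XOR 0111111101001110:
  1 XOR 0 = 1
  1 XOR 1 = 0
  1 XOR 1 = 0
  1 XOR 1 = 0
  1 XOR 1 = 0
  1 XOR 1 = 0
  1 XOR 1 = 0
  0 XOR 1 = 1
  1 XOR 0 = 1
  0 XOR 1 = 1
  0 XOR 0 = 0
  1 XOR 0 = 1
  1 XOR 1 = 0
  1 XOR 1 = 0
  0 XOR 1 = 1
  1 XOR 0 = 1
= 1000000111010011


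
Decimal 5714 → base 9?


Divide by 9 repeatedly:
5714 ÷ 9 = 634 remainder 8
634 ÷ 9 = 70 remainder 4
70 ÷ 9 = 7 remainder 7
7 ÷ 9 = 0 remainder 7
Reading remainders bottom-up:
= 7748


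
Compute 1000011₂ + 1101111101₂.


Align and add column by column (LSB to MSB, carry propagating):
  00001000011
+ 01101111101
  -----------
  col 0: 1 + 1 + 0 (carry in) = 2 → bit 0, carry out 1
  col 1: 1 + 0 + 1 (carry in) = 2 → bit 0, carry out 1
  col 2: 0 + 1 + 1 (carry in) = 2 → bit 0, carry out 1
  col 3: 0 + 1 + 1 (carry in) = 2 → bit 0, carry out 1
  col 4: 0 + 1 + 1 (carry in) = 2 → bit 0, carry out 1
  col 5: 0 + 1 + 1 (carry in) = 2 → bit 0, carry out 1
  col 6: 1 + 1 + 1 (carry in) = 3 → bit 1, carry out 1
  col 7: 0 + 0 + 1 (carry in) = 1 → bit 1, carry out 0
  col 8: 0 + 1 + 0 (carry in) = 1 → bit 1, carry out 0
  col 9: 0 + 1 + 0 (carry in) = 1 → bit 1, carry out 0
  col 10: 0 + 0 + 0 (carry in) = 0 → bit 0, carry out 0
Reading bits MSB→LSB: 01111000000
Strip leading zeros: 1111000000
= 1111000000


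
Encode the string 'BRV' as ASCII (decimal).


String: 'BRV'  (3 characters)
Per-character ASCII lookup:
  'B': uppercase starts at 65: 'B' = 65 + 1 = 66
  'R': uppercase starts at 65: 'R' = 65 + 17 = 82
  'V': uppercase starts at 65: 'V' = 65 + 21 = 86
= 66 82 86


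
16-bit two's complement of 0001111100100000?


Original: 0001111100100000
Step 1 - Invert all bits: 1110000011011111
Step 2 - Add 1: 1110000011011111 + 1
= 1110000011100000 (represents -7968)


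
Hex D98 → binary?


Each hex digit → 4 binary bits:
  D = 1101
  9 = 1001
  8 = 1000
Concatenate: 1101 1001 1000
= 110110011000


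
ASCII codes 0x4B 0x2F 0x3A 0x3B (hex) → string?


Codes (hex): 0x4B 0x2F 0x3A 0x3B
Per-code ASCII lookup:
  0x4B = 75  (range 65-90: uppercase, 75 - 65 = 10) → 'K'
  0x2F = 47  (special character) → '/'
  0x3A = 58  (special character) → ':'
  0x3B = 59  (special character) → ';'
= 'K/:;'


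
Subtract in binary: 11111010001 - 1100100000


Align and subtract column by column (LSB to MSB, borrowing when needed):
  11111010001
- 01100100000
  -----------
  col 0: (1 - 0 borrow-in) - 0 → 1 - 0 = 1, borrow out 0
  col 1: (0 - 0 borrow-in) - 0 → 0 - 0 = 0, borrow out 0
  col 2: (0 - 0 borrow-in) - 0 → 0 - 0 = 0, borrow out 0
  col 3: (0 - 0 borrow-in) - 0 → 0 - 0 = 0, borrow out 0
  col 4: (1 - 0 borrow-in) - 0 → 1 - 0 = 1, borrow out 0
  col 5: (0 - 0 borrow-in) - 1 → borrow from next column: (0+2) - 1 = 1, borrow out 1
  col 6: (1 - 1 borrow-in) - 0 → 0 - 0 = 0, borrow out 0
  col 7: (1 - 0 borrow-in) - 0 → 1 - 0 = 1, borrow out 0
  col 8: (1 - 0 borrow-in) - 1 → 1 - 1 = 0, borrow out 0
  col 9: (1 - 0 borrow-in) - 1 → 1 - 1 = 0, borrow out 0
  col 10: (1 - 0 borrow-in) - 0 → 1 - 0 = 1, borrow out 0
Reading bits MSB→LSB: 10010110001
Strip leading zeros: 10010110001
= 10010110001


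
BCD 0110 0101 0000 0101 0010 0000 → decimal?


Each 4-bit group → digit:
  0110 → 6
  0101 → 5
  0000 → 0
  0101 → 5
  0010 → 2
  0000 → 0
= 650520


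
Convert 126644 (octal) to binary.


Each octal digit → 3 binary bits:
  1 = 001
  2 = 010
  6 = 110
  6 = 110
  4 = 100
  4 = 100
Concatenate: 001 010 110 110 100 100
= 001010110110100100


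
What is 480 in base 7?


Divide by 7 repeatedly:
480 ÷ 7 = 68 remainder 4
68 ÷ 7 = 9 remainder 5
9 ÷ 7 = 1 remainder 2
1 ÷ 7 = 0 remainder 1
Reading remainders bottom-up:
= 1254


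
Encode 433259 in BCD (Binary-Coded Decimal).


Each digit → 4-bit binary:
  4 → 0100
  3 → 0011
  3 → 0011
  2 → 0010
  5 → 0101
  9 → 1001
= 0100 0011 0011 0010 0101 1001


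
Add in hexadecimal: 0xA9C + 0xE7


Align and add column by column (LSB to MSB, each column mod 16 with carry):
  0A9C
+ 00E7
  ----
  col 0: C(12) + 7(7) + 0 (carry in) = 19 → 3(3), carry out 1
  col 1: 9(9) + E(14) + 1 (carry in) = 24 → 8(8), carry out 1
  col 2: A(10) + 0(0) + 1 (carry in) = 11 → B(11), carry out 0
  col 3: 0(0) + 0(0) + 0 (carry in) = 0 → 0(0), carry out 0
Reading digits MSB→LSB: 0B83
Strip leading zeros: B83
= 0xB83


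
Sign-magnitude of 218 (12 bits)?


Sign bit: 0 (positive)
Magnitude: 218 = 00011011010
= 000011011010


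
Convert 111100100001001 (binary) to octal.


Group into 3-bit groups: 111100100001001
  111 = 7
  100 = 4
  100 = 4
  001 = 1
  001 = 1
= 0o74411


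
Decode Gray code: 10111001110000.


Gray code: 10111001110000
MSB stays the same: 1
Each subsequent bit = prev_binary XOR current_gray:
  B[1] = 1 XOR 0 = 1
  B[2] = 1 XOR 1 = 0
  B[3] = 0 XOR 1 = 1
  B[4] = 1 XOR 1 = 0
  B[5] = 0 XOR 0 = 0
  B[6] = 0 XOR 0 = 0
  B[7] = 0 XOR 1 = 1
  B[8] = 1 XOR 1 = 0
  B[9] = 0 XOR 1 = 1
  B[10] = 1 XOR 0 = 1
  B[11] = 1 XOR 0 = 1
  B[12] = 1 XOR 0 = 1
  B[13] = 1 XOR 0 = 1
= 11010001011111 (13407 decimal)


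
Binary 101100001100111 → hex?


Group into 4-bit nibbles: 0101100001100111
  0101 = 5
  1000 = 8
  0110 = 6
  0111 = 7
= 0x5867


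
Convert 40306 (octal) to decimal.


Positional values:
Position 0: 6 × 8^0 = 6
Position 1: 0 × 8^1 = 0
Position 2: 3 × 8^2 = 192
Position 3: 0 × 8^3 = 0
Position 4: 4 × 8^4 = 16384
Sum = 6 + 0 + 192 + 0 + 16384
= 16582


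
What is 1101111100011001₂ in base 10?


Positional values:
Bit 0: 1 × 2^0 = 1
Bit 3: 1 × 2^3 = 8
Bit 4: 1 × 2^4 = 16
Bit 8: 1 × 2^8 = 256
Bit 9: 1 × 2^9 = 512
Bit 10: 1 × 2^10 = 1024
Bit 11: 1 × 2^11 = 2048
Bit 12: 1 × 2^12 = 4096
Bit 14: 1 × 2^14 = 16384
Bit 15: 1 × 2^15 = 32768
Sum = 1 + 8 + 16 + 256 + 512 + 1024 + 2048 + 4096 + 16384 + 32768
= 57113


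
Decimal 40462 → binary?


Divide by 2 repeatedly:
40462 ÷ 2 = 20231 remainder 0
20231 ÷ 2 = 10115 remainder 1
10115 ÷ 2 = 5057 remainder 1
5057 ÷ 2 = 2528 remainder 1
2528 ÷ 2 = 1264 remainder 0
1264 ÷ 2 = 632 remainder 0
632 ÷ 2 = 316 remainder 0
316 ÷ 2 = 158 remainder 0
158 ÷ 2 = 79 remainder 0
79 ÷ 2 = 39 remainder 1
39 ÷ 2 = 19 remainder 1
19 ÷ 2 = 9 remainder 1
9 ÷ 2 = 4 remainder 1
4 ÷ 2 = 2 remainder 0
2 ÷ 2 = 1 remainder 0
1 ÷ 2 = 0 remainder 1
Reading remainders bottom-up:
= 1001111000001110


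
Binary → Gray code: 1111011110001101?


Binary: 1111011110001101
Gray code: G = B XOR (B >> 1)
B >> 1 = 0111101111000110
1111011110001101 XOR 0111101111000110:
  1 XOR 0 = 1
  1 XOR 1 = 0
  1 XOR 1 = 0
  1 XOR 1 = 0
  0 XOR 1 = 1
  1 XOR 0 = 1
  1 XOR 1 = 0
  1 XOR 1 = 0
  1 XOR 1 = 0
  0 XOR 1 = 1
  0 XOR 0 = 0
  0 XOR 0 = 0
  1 XOR 0 = 1
  1 XOR 1 = 0
  0 XOR 1 = 1
  1 XOR 0 = 1
= 1000110001001011
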